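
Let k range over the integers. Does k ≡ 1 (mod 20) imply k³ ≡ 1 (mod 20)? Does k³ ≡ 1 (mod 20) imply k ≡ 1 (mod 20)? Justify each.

(⇐) Suppose k³ ≡ 1 (mod 20). The only residue r in {0, …, 19} with r³ ≡ 1 (mod 20) is r = 1, so k ≡ 1 (mod 20).

(⇒) Suppose k ≡ 1 (mod 20). Write k = 20j + 1. Then (20j + 1)³ = 8000j³ + 1200j² + 60j + 1 = 20(400j³ + 60j² + 3j) + 1, so k³ ≡ 1 (mod 20).

Both directions hold; the statement is true.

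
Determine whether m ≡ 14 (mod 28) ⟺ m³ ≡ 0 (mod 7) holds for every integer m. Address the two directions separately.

(⇒) Suppose m ≡ 14 (mod 28). Then m³ ≡ 14³ = 2744 (mod 28), and since 7 ∣ 28, also m³ ≡ 0 (mod 7).

(⇐) This fails: take m = 0. Then 0³ = 0 ≡ 0 (mod 7), yet 0 ≡ 0 (mod 28), not 14.

Not equivalent: only (⇒) holds.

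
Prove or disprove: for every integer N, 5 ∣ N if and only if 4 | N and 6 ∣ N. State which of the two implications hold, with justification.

Neither implication holds.

(⟹) This fails: take N = 5. Certainly 5 ∣ 5, but 4 ∤ 5.

(⟸) This fails: take N = 12. Both 4 ∣ 12 and 6 ∣ 12, yet 12 is not a multiple of 5 (since 12 = 2·5 + 2), so 5 ∤ 12.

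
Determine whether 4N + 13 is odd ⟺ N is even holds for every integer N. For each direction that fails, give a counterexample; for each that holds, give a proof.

The forward direction fails; the converse holds.

(⇒) This fails: take N = 3. Then 4N + 13 = 25, which is odd, yet N = 3 is odd, not even.

(⇐) Suppose N is even. Since 4 is even, 4N is even for every N, so 4N + 13 has the same parity as 13, which is odd. Hence 4N + 13 is odd.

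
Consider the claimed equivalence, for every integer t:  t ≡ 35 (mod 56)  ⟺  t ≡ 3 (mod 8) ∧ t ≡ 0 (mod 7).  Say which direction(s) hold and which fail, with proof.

Both directions hold; the statement is true.

Forward direction. Suppose t ≡ 35 (mod 56); write t = 56j + 35. Since 8 ∣ 56, reducing mod 8 gives t ≡ 35 ≡ 3 (mod 8); since 7 ∣ 56, reducing mod 7 gives t ≡ 35 ≡ 0 (mod 7).

Converse. If t ≡ 3 (mod 8) and t ≡ 0 (mod 7), then by the Chinese remainder theorem t ≡ 35 (mod 56). This is exactly t ≡ 35 (mod 56).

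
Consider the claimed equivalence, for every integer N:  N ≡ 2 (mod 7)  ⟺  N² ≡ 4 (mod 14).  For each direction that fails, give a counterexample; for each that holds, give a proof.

[⇒] This fails: take N = 9. Then 9 ≡ 2 (mod 7), but 9² = 81 ≡ 11 (mod 14), not 4.

[⇐] This fails: take N = 12. Then 12² = 144 ≡ 4 (mod 14), yet 12 ≡ 5 (mod 7), not 2.

Both directions fail.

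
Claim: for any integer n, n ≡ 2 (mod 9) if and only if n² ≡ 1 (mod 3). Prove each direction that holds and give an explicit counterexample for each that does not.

Not equivalent: only (⇒) holds.

(→) Suppose n ≡ 2 (mod 9). Then n² ≡ 2² = 4 (mod 9), and since 3 ∣ 9, also n² ≡ 1 (mod 3).

(←) This fails: take n = 1. Then 1² = 1 ≡ 1 (mod 3), yet 1 ≡ 1 (mod 9), not 2.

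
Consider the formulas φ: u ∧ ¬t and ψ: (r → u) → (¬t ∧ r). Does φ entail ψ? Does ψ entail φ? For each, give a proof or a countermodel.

Forward direction. This fails. Under r = F, t = F, u = T, the left side is true but the right side is false.

Converse. This fails. Under r = T, t = F, u = F, the left side is false but the right side is true.

Neither implication holds.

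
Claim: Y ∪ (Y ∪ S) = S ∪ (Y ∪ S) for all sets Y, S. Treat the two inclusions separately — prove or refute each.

(⟸) Let x ∈ S ∪ (Y ∪ S). Then either x ∈ Y and x ∉ S; or x ∈ S and x ∉ Y; or x ∈ Y ∩ S. In each case x ∈ Y ∪ (Y ∪ S), so S ∪ (Y ∪ S) ⊆ Y ∪ (Y ∪ S).

(⟹) Let x ∈ Y ∪ (Y ∪ S). Then either x ∈ Y and x ∉ S; or x ∈ S and x ∉ Y; or x ∈ Y ∩ S. In each case x ∈ S ∪ (Y ∪ S), so Y ∪ (Y ∪ S) ⊆ S ∪ (Y ∪ S).

The two sets are equal.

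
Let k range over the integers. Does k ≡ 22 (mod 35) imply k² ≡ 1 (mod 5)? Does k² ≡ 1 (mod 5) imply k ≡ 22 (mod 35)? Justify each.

Forward direction. This fails: take k = 22. Then 22 ≡ 22 (mod 35), but 22² = 484 ≡ 4 (mod 5), not 1.

Converse. This fails: take k = 1. Then 1² = 1 ≡ 1 (mod 5), yet 1 ≡ 1 (mod 35), not 22.

Neither implication holds.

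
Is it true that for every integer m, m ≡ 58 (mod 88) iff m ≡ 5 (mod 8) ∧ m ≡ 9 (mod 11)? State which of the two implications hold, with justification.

(⇒) fails and (⇐) fails.

(⟹) This fails: m = 58 gives 58 ≡ 58 (mod 88) but 58 ≡ 2 (mod 8), so the conjunction on the right does not hold.

(⟸) This fails: m = 53 satisfies both congruences on the right (53 ≡ 5 mod 8 and 53 ≡ 9 mod 11) yet 53 ≡ 53 (mod 88), not 58.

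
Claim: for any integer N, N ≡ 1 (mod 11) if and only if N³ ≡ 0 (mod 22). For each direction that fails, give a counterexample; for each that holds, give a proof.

Neither direction holds.

(⟹) This fails: take N = 1. Then 1 ≡ 1 (mod 11), but 1³ = 1 ≡ 1 (mod 22), not 0.

(⟸) This fails: take N = 0. Then 0³ = 0 ≡ 0 (mod 22), yet 0 ≡ 0 (mod 11), not 1.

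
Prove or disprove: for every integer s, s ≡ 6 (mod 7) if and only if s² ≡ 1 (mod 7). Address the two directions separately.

(⟹) Suppose s ≡ 6 (mod 7). Write s = 7j + 6. Then (7j + 6)² = 49j² + 84j + 36 = 7(7j² + 12j + 5) + 1, so s² ≡ 1 (mod 7).

(⟸) This fails: take s = 1. Then 1² = 1 ≡ 1 (mod 7), yet 1 ≡ 1 (mod 7), not 6.

The forward direction holds; the converse fails.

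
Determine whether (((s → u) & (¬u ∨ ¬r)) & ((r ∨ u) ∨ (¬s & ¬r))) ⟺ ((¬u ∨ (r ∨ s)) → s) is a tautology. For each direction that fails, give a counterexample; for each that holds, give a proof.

Both directions fail.

(⟹) This fails. Under s = F, u = F, r = F, the left side is true but the right side is false.

(⟸) This fails. Under s = T, u = F, r = F, the left side is false but the right side is true.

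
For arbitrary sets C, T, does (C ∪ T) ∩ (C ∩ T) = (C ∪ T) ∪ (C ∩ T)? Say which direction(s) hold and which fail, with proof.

(⊆) holds; (⊇) fails.

(⟹) Let x ∈ (C ∪ T) ∩ (C ∩ T). Then x ∈ C ∩ T, from which x ∈ (C ∪ T) ∪ (C ∩ T).

(⟸) This inclusion fails. Take C = {1}, T = ∅; then 1 ∈ (C ∪ T) ∪ (C ∩ T) but 1 ∉ (C ∪ T) ∩ (C ∩ T).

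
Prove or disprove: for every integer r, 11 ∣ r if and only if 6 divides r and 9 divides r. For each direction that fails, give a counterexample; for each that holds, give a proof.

(⇒) This fails: take r = 11. Certainly 11 ∣ 11, but 6 ∤ 11.

(⇐) This fails: take r = 18. Both 6 ∣ 18 and 9 ∣ 18, yet 18 is not a multiple of 11 (since 18 = 1·11 + 7), so 11 ∤ 18.

(⇒) fails and (⇐) fails.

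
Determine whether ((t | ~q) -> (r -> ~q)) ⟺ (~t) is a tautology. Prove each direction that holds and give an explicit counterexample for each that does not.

Only the reverse direction holds.

(⟹) This fails. Under t = T, r = F, q = F, the left side is true but the right side is false.

(⟸) Assume the antecedent. If t is true, the antecedent cannot hold. If t is false, (t | ~q) -> (r -> ~q) reduces to true regardless of the other variables. Either way (t | ~q) -> (r -> ~q) holds.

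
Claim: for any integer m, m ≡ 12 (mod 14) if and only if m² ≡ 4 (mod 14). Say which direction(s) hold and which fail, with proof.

Only the forward direction holds.

Converse. This fails: take m = 2. Then 2² = 4 ≡ 4 (mod 14), yet 2 ≡ 2 (mod 14), not 12.

Forward direction. Suppose m ≡ 12 (mod 14). Write m = 14j + 12. Then (14j + 12)² = 196j² + 336j + 144 = 14(14j² + 24j + 10) + 4, so m² ≡ 4 (mod 14).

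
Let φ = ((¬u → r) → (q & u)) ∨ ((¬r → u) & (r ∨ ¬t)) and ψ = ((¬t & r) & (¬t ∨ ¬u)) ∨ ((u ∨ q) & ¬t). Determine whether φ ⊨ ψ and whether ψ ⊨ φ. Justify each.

(⇒) fails; (⇐) holds.

[⇒] This fails. Under q = F, r = F, u = F, t = F, the left side is true but the right side is false.

[⇐] Assume the antecedent. If t is true, the antecedent cannot hold. If t is false, the consequent reduces to true regardless of the other variables. Either way the consequent holds.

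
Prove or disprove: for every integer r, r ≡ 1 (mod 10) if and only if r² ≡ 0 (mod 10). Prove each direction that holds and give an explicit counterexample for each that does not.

Neither direction holds.

(→) This fails: take r = 1. Then 1 ≡ 1 (mod 10), but 1² = 1 ≡ 1 (mod 10), not 0.

(←) This fails: take r = 0. Then 0² = 0 ≡ 0 (mod 10), yet 0 ≡ 0 (mod 10), not 1.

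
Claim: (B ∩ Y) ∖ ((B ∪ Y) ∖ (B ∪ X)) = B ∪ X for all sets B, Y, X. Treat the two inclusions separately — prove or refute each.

(⊆) Let x ∈ (B ∩ Y) ∖ ((B ∪ Y) ∖ (B ∪ X)). Then either x ∈ B ∩ Y and x ∉ X; or x ∈ B ∩ Y ∩ X. In each case x ∈ B ∪ X, so (B ∩ Y) ∖ ((B ∪ Y) ∖ (B ∪ X)) ⊆ B ∪ X.

(⊇) This inclusion fails. Take B = {1}, Y = ∅, X = ∅; then 1 ∈ B ∪ X but 1 ∉ (B ∩ Y) ∖ ((B ∪ Y) ∖ (B ∪ X)).

The sets are not equal: only the forward inclusion holds.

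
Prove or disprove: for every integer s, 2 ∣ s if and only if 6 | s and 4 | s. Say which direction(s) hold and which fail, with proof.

(⇒) fails; (⇐) holds.

(⟹) This fails: take s = 2. Certainly 2 ∣ 2, but 6 ∤ 2.

(⟸) Suppose 6 ∣ s and 4 ∣ s. Any common multiple of 6 and 4 is a multiple of their lcm; here lcm(6, 4) = 6·4/gcd(6, 4) = 24/2 = 12, so 12 ∣ s. Since 2 ∣ 12, it follows that 2 ∣ s.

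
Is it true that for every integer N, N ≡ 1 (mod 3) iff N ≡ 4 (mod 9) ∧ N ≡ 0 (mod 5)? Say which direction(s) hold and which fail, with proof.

Forward direction. This fails: N = 1 gives 1 ≡ 1 (mod 3) but 1 ≡ 1 (mod 9), so the conjunction on the right does not hold.

Converse. If N ≡ 4 (mod 9) and N ≡ 0 (mod 5), then by the Chinese remainder theorem N ≡ 40 (mod 45). Since 40 ≡ 1 (mod 3) and 3 ∣ 45, we get N ≡ 1 (mod 3).

(⇒) fails; (⇐) holds.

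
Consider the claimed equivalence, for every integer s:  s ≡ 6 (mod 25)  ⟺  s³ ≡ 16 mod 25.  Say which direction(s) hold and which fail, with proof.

Both implications hold.

[⇐] Suppose s³ ≡ 16 (mod 25). The only residue r in {0, …, 24} with r³ ≡ 16 (mod 25) is r = 6, so s ≡ 6 (mod 25).

[⇒] Suppose s ≡ 6 (mod 25). Write s = 25j + 6. Then (25j + 6)³ = 15625j³ + 11250j² + 2700j + 216 = 25(625j³ + 450j² + 108j + 8) + 16, so s³ ≡ 16 (mod 25).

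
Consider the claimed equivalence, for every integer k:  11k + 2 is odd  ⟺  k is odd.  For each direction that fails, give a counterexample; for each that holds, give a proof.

Equivalent; both directions hold.

Forward direction. Suppose 11k + 2 is odd. Since 11 is odd, 11k and k have the same parity, so 11k + 2 ≡ k + 2 (mod 2). As 2 is even, 11k + 2 is odd exactly when k is odd. Thus k is odd.

Converse. Suppose k is odd; write k = 2j + 1. Then 11k + 2 = 11·(2j + 1) + 2 = 2·11j + 13, which is odd.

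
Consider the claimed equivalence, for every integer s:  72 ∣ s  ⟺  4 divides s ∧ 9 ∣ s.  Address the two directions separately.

Not equivalent: only (⇒) holds.

(⇒) If 72 ∣ s, write s = 72q. Since 72 = 18·4, s = 4·(18q), so 4 ∣ s; and since 72 = 8·9, s = 9·(8q), so 9 ∣ s.

(⇐) This fails: take s = 36. Both 4 ∣ 36 and 9 ∣ 36, yet 36 is not a multiple of 72 (since 36 = 0·72 + 36), so 72 ∤ 36.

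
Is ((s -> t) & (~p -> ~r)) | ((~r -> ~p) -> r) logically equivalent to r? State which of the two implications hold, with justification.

The forward direction fails; the converse holds.

(⇒) This fails. Under s = F, r = F, t = F, p = F, the left side is true but the right side is false.

(⇐) Assume the antecedent. If r is true, the consequent reduces to true regardless of the other variables. If r is false, the antecedent cannot hold. Either way the consequent holds.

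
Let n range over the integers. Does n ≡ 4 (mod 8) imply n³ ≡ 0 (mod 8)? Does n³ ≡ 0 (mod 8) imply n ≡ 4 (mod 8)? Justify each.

Not equivalent: only (⇒) holds.

Forward direction. Suppose n ≡ 4 (mod 8). Write n = 8j + 4. Then (8j + 4)³ = 512j³ + 768j² + 384j + 64 = 8(64j³ + 96j² + 48j + 8) + 0, so n³ ≡ 0 (mod 8).

Converse. This fails: take n = 0. Then 0³ = 0 ≡ 0 (mod 8), yet 0 ≡ 0 (mod 8), not 4.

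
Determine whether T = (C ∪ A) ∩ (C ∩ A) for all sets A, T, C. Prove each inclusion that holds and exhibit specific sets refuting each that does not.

Both inclusions fail.

(⟹) This inclusion fails. Take A = ∅, T = {1}, C = ∅; then 1 ∈ T but 1 ∉ (C ∪ A) ∩ (C ∩ A).

(⟸) This inclusion fails. Take A = {1}, T = ∅, C = {1}; then 1 ∈ (C ∪ A) ∩ (C ∩ A) but 1 ∉ T.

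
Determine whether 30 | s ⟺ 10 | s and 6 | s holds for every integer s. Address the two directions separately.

Both directions hold.

[⇒] If 30 ∣ s, write s = 30q. Since 30 = 3·10, s = 10·(3q), so 10 ∣ s; and since 30 = 5·6, s = 6·(5q), so 6 ∣ s.

[⇐] Suppose 10 ∣ s and 6 ∣ s. Any common multiple of 10 and 6 is a multiple of their lcm; here lcm(10, 6) = 10·6/gcd(10, 6) = 60/2 = 30, so 30 ∣ s.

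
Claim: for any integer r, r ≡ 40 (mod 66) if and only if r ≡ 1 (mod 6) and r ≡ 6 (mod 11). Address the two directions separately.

[⇒] This fails: r = 40 gives 40 ≡ 40 (mod 66) but 40 ≡ 4 (mod 6), so the conjunction on the right does not hold.

[⇐] This fails: r = 61 satisfies both congruences on the right (61 ≡ 1 mod 6 and 61 ≡ 6 mod 11) yet 61 ≡ 61 (mod 66), not 40.

Neither direction holds.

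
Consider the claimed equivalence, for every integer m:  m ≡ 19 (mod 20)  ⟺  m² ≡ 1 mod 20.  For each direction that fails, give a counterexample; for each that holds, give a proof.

Only the forward direction holds.

Converse. This fails: take m = 1. Then 1² = 1 ≡ 1 (mod 20), yet 1 ≡ 1 (mod 20), not 19.

Forward direction. Suppose m ≡ 19 (mod 20). Write m = 20j + 19. Then (20j + 19)² = 400j² + 760j + 361 = 20(20j² + 38j + 18) + 1, so m² ≡ 1 (mod 20).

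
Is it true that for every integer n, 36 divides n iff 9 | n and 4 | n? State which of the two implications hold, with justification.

Equivalent; both directions hold.

[⇒] If 36 ∣ n, write n = 36q. Since 36 = 4·9, n = 9·(4q), so 9 ∣ n; and since 36 = 9·4, n = 4·(9q), so 4 ∣ n.

[⇐] Suppose 9 ∣ n and 4 ∣ n. Any common multiple of 9 and 4 is a multiple of their lcm; here gcd(9, 4) = 1, so lcm(9, 4) = 9·4 = 36, so 36 ∣ n.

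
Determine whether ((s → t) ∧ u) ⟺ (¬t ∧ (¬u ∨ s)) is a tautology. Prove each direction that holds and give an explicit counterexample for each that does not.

[⇒] This fails. Under t = F, u = T, s = F, the left side is true but the right side is false.

[⇐] This fails. Under t = F, u = F, s = F, the left side is false but the right side is true.

Neither implication holds.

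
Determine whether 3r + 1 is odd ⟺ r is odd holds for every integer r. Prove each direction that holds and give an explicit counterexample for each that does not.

[⇒] This fails: r = 6 gives 3r + 1 = 19, which is odd, but 6 is even, not odd.

[⇐] This also fails: r = 3 is odd, but 3r + 1 = 10 is even, not odd.

Neither implication holds.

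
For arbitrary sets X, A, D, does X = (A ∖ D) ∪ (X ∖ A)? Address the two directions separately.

Forward inclusion. This inclusion fails. Take X = {1}, A = {1}, D = {1}; then 1 ∈ X but 1 ∉ (A ∖ D) ∪ (X ∖ A).

Reverse inclusion. This inclusion fails. Take X = ∅, A = {1}, D = ∅; then 1 ∈ (A ∖ D) ∪ (X ∖ A) but 1 ∉ X.

Neither inclusion holds.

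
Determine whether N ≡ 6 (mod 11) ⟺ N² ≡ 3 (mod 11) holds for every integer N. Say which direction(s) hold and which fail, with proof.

[⇒] Suppose N ≡ 6 (mod 11). Write N = 11j + 6. Then (11j + 6)² = 121j² + 132j + 36 = 11(11j² + 12j + 3) + 3, so N² ≡ 3 (mod 11).

[⇐] This fails: take N = 5. Then 5² = 25 ≡ 3 (mod 11), yet 5 ≡ 5 (mod 11), not 6.

The forward direction holds; the converse fails.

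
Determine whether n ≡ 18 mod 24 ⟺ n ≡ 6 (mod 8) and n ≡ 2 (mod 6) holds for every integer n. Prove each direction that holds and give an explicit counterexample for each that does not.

[⇒] This fails: n = 18 gives 18 ≡ 18 (mod 24) but 18 ≡ 2 (mod 8), so the conjunction on the right does not hold.

[⇐] This fails: n = 14 satisfies both congruences on the right (14 ≡ 6 mod 8 and 14 ≡ 2 mod 6) yet 14 ≡ 14 (mod 24), not 18.

(⇒) fails and (⇐) fails.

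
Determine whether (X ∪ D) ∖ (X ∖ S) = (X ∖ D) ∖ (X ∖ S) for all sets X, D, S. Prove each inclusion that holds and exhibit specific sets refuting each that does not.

Forward inclusion. This inclusion fails. Take X = ∅, D = {1}, S = ∅; then 1 ∈ (X ∪ D) ∖ (X ∖ S) but 1 ∉ (X ∖ D) ∖ (X ∖ S).

Reverse inclusion. Let x ∈ (X ∖ D) ∖ (X ∖ S). Then x ∈ X ∩ S and x ∉ D, from which x ∈ (X ∪ D) ∖ (X ∖ S).

The sets are not equal: only the reverse inclusion holds.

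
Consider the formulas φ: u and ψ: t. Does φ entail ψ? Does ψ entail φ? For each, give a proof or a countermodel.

Neither direction holds.

[⇒] This fails. Under u = T, t = F, the left side is true but the right side is false.

[⇐] This fails. Under u = F, t = T, the left side is false but the right side is true.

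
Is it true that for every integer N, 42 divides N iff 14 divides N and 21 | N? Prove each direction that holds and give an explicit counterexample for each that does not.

Both directions hold.

[⇐] Suppose 14 ∣ N and 21 ∣ N. Any common multiple of 14 and 21 is a multiple of their lcm; here lcm(14, 21) = 14·21/gcd(14, 21) = 294/7 = 42, so 42 ∣ N.

[⇒] If 42 ∣ N, write N = 42q. Since 42 = 3·14, N = 14·(3q), so 14 ∣ N; and since 42 = 2·21, N = 21·(2q), so 21 ∣ N.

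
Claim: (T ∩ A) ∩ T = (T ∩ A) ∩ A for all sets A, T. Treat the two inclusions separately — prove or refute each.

Forward inclusion. Let x ∈ (T ∩ A) ∩ T. Then x ∈ A ∩ T, from which x ∈ (T ∩ A) ∩ A.

Reverse inclusion. Let x ∈ (T ∩ A) ∩ A. Then x ∈ A ∩ T, from which x ∈ (T ∩ A) ∩ T.

The two sets are equal.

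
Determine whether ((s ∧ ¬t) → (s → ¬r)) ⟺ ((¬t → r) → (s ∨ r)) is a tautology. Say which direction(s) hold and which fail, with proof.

[⇒] This fails. Under s = F, t = T, r = F, the left side is true but the right side is false.

[⇐] This fails. Under s = T, t = F, r = T, the left side is false but the right side is true.

Neither direction holds.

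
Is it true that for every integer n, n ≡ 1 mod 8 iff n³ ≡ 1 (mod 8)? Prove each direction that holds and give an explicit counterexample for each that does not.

Both directions hold.

[⇒] Suppose n ≡ 1 mod 8. Write n = 8j + 1. Then (8j + 1)³ = 512j³ + 192j² + 24j + 1 = 8(64j³ + 24j² + 3j) + 1, so n³ ≡ 1 (mod 8).

[⇐] Conversely, suppose n³ ≡ 1 (mod 8). The only residue r in {0, …, 7} with r³ ≡ 1 (mod 8) is r = 1, so n ≡ 1 (mod 8).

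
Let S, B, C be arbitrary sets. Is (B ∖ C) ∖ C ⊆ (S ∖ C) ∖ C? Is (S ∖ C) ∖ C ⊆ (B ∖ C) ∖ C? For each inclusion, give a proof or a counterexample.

Neither inclusion holds.

Forward inclusion. This inclusion fails. Take S = ∅, B = {1}, C = ∅; then 1 ∈ (B ∖ C) ∖ C but 1 ∉ (S ∖ C) ∖ C.

Reverse inclusion. This inclusion fails. Take S = {1}, B = ∅, C = ∅; then 1 ∈ (S ∖ C) ∖ C but 1 ∉ (B ∖ C) ∖ C.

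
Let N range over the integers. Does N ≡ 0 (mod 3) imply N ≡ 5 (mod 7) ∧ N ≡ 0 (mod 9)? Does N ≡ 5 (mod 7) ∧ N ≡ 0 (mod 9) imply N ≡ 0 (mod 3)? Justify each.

[⇐] If N ≡ 5 (mod 7) and N ≡ 0 (mod 9), then by the Chinese remainder theorem N ≡ 54 (mod 63). Since 54 ≡ 0 (mod 3) and 3 ∣ 63, we get N ≡ 0 (mod 3).

[⇒] This fails: N = 0 gives 0 ≡ 0 (mod 3) but 0 ≡ 0 (mod 7), so the conjunction on the right does not hold.

The forward direction fails; the converse holds.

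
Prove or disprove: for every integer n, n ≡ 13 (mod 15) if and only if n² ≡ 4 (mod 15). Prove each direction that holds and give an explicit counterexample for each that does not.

Only the forward direction holds.

Forward direction. Suppose n ≡ 13 (mod 15). Write n = 15j + 13. Then (15j + 13)² = 225j² + 390j + 169 = 15(15j² + 26j + 11) + 4, so n² ≡ 4 (mod 15).

Converse. This fails: take n = 2. Then 2² = 4 ≡ 4 (mod 15), yet 2 ≡ 2 (mod 15), not 13.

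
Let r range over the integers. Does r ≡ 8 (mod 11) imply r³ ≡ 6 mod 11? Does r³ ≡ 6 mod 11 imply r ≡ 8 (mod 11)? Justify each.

(⇒) Suppose r ≡ 8 (mod 11). Write r = 11j + 8. Then (11j + 8)³ = 1331j³ + 2904j² + 2112j + 512 = 11(121j³ + 264j² + 192j + 46) + 6, so r³ ≡ 6 (mod 11).

(⇐) Conversely, suppose r³ ≡ 6 (mod 11). The only residue r in {0, …, 10} with r³ ≡ 6 (mod 11) is r = 8, so r ≡ 8 (mod 11).

Both directions hold; the statement is true.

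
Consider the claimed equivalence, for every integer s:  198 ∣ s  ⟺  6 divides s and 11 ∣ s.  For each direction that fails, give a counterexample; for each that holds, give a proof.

(⇒) If 198 ∣ s, write s = 198q. Since 198 = 33·6, s = 6·(33q), so 6 ∣ s; and since 198 = 18·11, s = 11·(18q), so 11 ∣ s.

(⇐) This fails: take s = 66. Both 6 ∣ 66 and 11 ∣ 66, yet 66 is not a multiple of 198 (since 66 = 0·198 + 66), so 198 ∤ 66.

Only the forward direction holds.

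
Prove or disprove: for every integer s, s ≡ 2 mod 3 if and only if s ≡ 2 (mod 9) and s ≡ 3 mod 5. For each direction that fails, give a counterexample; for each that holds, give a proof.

(→) This fails: s = 32 gives 32 ≡ 2 (mod 3) but 32 ≡ 5 (mod 9), so the conjunction on the right does not hold.

(←) Conversely, if s ≡ 2 (mod 9) and s ≡ 3 (mod 5), then by the Chinese remainder theorem s ≡ 38 (mod 45). Since 38 ≡ 2 (mod 3) and 3 ∣ 45, we get s ≡ 2 (mod 3).

The forward direction fails; the converse holds.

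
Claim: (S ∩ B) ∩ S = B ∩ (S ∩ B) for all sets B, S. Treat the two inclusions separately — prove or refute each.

(⟹) Let x ∈ (S ∩ B) ∩ S. Then x ∈ B ∩ S, from which x ∈ B ∩ (S ∩ B).

(⟸) Let x ∈ B ∩ (S ∩ B). Then x ∈ B ∩ S, from which x ∈ (S ∩ B) ∩ S.

Both inclusions hold.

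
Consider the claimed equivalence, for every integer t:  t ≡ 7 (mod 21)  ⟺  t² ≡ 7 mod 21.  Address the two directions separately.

(←) This fails: take t = 14. Then 14² = 196 ≡ 7 (mod 21), yet 14 ≡ 14 (mod 21), not 7.

(→) Suppose t ≡ 7 (mod 21). Write t = 21j + 7. Then (21j + 7)² = 441j² + 294j + 49 = 21(21j² + 14j + 2) + 7, so t² ≡ 7 (mod 21).

Only the forward implication holds.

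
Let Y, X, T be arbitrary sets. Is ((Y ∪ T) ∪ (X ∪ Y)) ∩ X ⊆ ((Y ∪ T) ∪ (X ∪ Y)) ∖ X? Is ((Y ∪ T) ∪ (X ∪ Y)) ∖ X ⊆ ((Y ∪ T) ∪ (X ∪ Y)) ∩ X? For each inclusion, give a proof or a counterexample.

(⊆) fails and (⊇) fails.

(⟹) This inclusion fails. Take Y = ∅, X = {1}, T = ∅; then 1 ∈ ((Y ∪ T) ∪ (X ∪ Y)) ∩ X but 1 ∉ ((Y ∪ T) ∪ (X ∪ Y)) ∖ X.

(⟸) This inclusion fails. Take Y = {1}, X = ∅, T = ∅; then 1 ∈ ((Y ∪ T) ∪ (X ∪ Y)) ∖ X but 1 ∉ ((Y ∪ T) ∪ (X ∪ Y)) ∩ X.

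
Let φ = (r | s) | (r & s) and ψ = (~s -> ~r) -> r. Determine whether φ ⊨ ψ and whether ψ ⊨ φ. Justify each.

The forward direction fails; the converse holds.

(⇒) This fails. Under s = T, r = F, the left side is true but the right side is false.

(⇐) Assume the antecedent. If s is true, (r | s) | (r & s) reduces to true regardless of the other variables. If s is false, the antecedent forces (s = F, r = T), and (r | s) | (r & s) holds there. Either way (r | s) | (r & s) holds.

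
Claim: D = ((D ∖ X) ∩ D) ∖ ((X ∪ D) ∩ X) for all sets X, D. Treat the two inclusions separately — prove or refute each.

(⊆) fails; (⊇) holds.

(⟹) This inclusion fails. Take X = {1}, D = {1}; then 1 ∈ D but 1 ∉ ((D ∖ X) ∩ D) ∖ ((X ∪ D) ∩ X).

(⟸) Let x ∈ ((D ∖ X) ∩ D) ∖ ((X ∪ D) ∩ X). Then x ∈ D and x ∉ X, from which x ∈ D.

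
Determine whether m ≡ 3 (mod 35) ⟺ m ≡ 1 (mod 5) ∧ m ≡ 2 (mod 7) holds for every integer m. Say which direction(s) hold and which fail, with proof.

(⟹) This fails: m = 3 gives 3 ≡ 3 (mod 35) but 3 ≡ 3 (mod 5), so the conjunction on the right does not hold.

(⟸) This fails: m = 16 satisfies both congruences on the right (16 ≡ 1 mod 5 and 16 ≡ 2 mod 7) yet 16 ≡ 16 (mod 35), not 3.

Both directions fail.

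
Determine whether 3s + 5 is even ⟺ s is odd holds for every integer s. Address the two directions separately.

[⇐] Suppose s is odd; write s = 2j + 1. Then 3s + 5 = 3·(2j + 1) + 5 = 2·3j + 8, which is even.

[⇒] Suppose 3s + 5 is even. Since 3 is odd, 3s and s have the same parity, so 3s + 5 ≡ s + 5 (mod 2). As 5 is odd, 3s + 5 is even exactly when s is odd. Thus s is odd.

Equivalent; both directions hold.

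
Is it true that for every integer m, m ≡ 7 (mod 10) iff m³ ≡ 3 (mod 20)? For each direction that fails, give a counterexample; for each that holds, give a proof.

[⇒] This fails: take m = 17. Then 17 ≡ 7 (mod 10), but 17³ = 4913 ≡ 13 (mod 20), not 3.

[⇐] Conversely, the residues r modulo 20 with r³ ≡ 3 (mod 20) are exactly {7}, and each is ≡ 7 (mod 10).

The forward direction fails; the converse holds.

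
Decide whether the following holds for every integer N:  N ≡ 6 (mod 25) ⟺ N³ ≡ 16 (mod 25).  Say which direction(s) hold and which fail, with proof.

(⟹) Suppose N ≡ 6 (mod 25). Write N = 25j + 6. Then (25j + 6)³ = 15625j³ + 11250j² + 2700j + 216 = 25(625j³ + 450j² + 108j + 8) + 16, so N³ ≡ 16 (mod 25).

(⟸) Conversely, suppose N³ ≡ 16 (mod 25). The only residue r in {0, …, 24} with r³ ≡ 16 (mod 25) is r = 6, so N ≡ 6 (mod 25).

Equivalent; both directions hold.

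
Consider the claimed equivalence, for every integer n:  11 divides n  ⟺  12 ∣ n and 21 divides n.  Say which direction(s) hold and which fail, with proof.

(⇒) This fails: take n = 11. Certainly 11 ∣ 11, but 12 ∤ 11.

(⇐) This fails: take n = 84. Both 12 ∣ 84 and 21 ∣ 84, yet 84 is not a multiple of 11 (since 84 = 7·11 + 7), so 11 ∤ 84.

(⇒) fails and (⇐) fails.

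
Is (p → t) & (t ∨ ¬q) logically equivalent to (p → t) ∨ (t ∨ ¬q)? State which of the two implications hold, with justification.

Only the forward direction holds.

(⟸) This fails. Under t = F, p = T, q = F, the left side is false but the right side is true.

(⟹) Assume the antecedent. If t is true, (p → t) ∨ (t ∨ ¬q) reduces to true regardless of the other variables. If t is false, the antecedent forces (t = F, p = F, q = F), and (p → t) ∨ (t ∨ ¬q) holds there. Either way (p → t) ∨ (t ∨ ¬q) holds.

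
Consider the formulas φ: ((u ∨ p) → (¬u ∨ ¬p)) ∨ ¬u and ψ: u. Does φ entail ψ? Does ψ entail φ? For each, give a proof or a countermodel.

Neither implication holds.

[⇒] This fails. Under p = F, u = F, the left side is true but the right side is false.

[⇐] This fails. Under p = T, u = T, the left side is false but the right side is true.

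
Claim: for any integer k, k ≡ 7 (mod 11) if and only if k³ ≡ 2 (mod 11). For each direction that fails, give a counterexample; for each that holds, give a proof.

Both directions hold; the statement is true.

(⟸) Suppose k³ ≡ 2 (mod 11). The only residue r in {0, …, 10} with r³ ≡ 2 (mod 11) is r = 7, so k ≡ 7 (mod 11).

(⟹) Suppose k ≡ 7 (mod 11). Write k = 11j + 7. Then (11j + 7)³ = 1331j³ + 2541j² + 1617j + 343 = 11(121j³ + 231j² + 147j + 31) + 2, so k³ ≡ 2 (mod 11).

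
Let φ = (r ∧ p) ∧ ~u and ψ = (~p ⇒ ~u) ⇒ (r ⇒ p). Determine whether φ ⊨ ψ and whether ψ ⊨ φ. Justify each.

(⟹) Assume the antecedent. If p is true, (~p ⇒ ~u) ⇒ (r ⇒ p) reduces to true regardless of the other variables. If p is false, the antecedent cannot hold. Either way (~p ⇒ ~u) ⇒ (r ⇒ p) holds.

(⟸) This fails. Under p = F, u = F, r = F, the left side is false but the right side is true.

Only the forward direction holds.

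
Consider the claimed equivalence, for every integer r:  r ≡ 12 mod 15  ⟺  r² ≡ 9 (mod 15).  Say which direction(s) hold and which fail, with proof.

(→) Suppose r ≡ 12 mod 15. Write r = 15j + 12. Then (15j + 12)² = 225j² + 360j + 144 = 15(15j² + 24j + 9) + 9, so r² ≡ 9 (mod 15).

(←) This fails: take r = 3. Then 3² = 9 ≡ 9 (mod 15), yet 3 ≡ 3 (mod 15), not 12.

(⇒) holds; (⇐) fails.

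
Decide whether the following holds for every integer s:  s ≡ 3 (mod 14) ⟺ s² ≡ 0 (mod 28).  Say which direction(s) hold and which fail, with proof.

Neither direction holds.

(→) This fails: take s = 3. Then 3 ≡ 3 (mod 14), but 3² = 9 ≡ 9 (mod 28), not 0.

(←) This fails: take s = 0. Then 0² = 0 ≡ 0 (mod 28), yet 0 ≡ 0 (mod 14), not 3.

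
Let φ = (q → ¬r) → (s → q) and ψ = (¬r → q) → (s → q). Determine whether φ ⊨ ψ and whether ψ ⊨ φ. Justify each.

(⇒) holds; (⇐) fails.

(⇒) Assume the antecedent. If q is true, (¬r → q) → (s → q) reduces to true regardless of the other variables. If q is false, the antecedent forces (r = F, q = F, s = F) or (r = T, q = F, s = F), and (¬r → q) → (s → q) holds there. Either way (¬r → q) → (s → q) holds.

(⇐) This fails. Under r = F, q = F, s = T, the left side is false but the right side is true.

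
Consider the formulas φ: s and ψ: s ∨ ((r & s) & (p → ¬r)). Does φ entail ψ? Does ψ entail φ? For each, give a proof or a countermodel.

(⟹) Assume the antecedent. If r is true, the antecedent forces (r = T, s = T, p = F) or (r = T, s = T, p = T), and s ∨ ((r & s) & (p → ¬r)) holds there. If r is false, the antecedent forces (r = F, s = T, p = F) or (r = F, s = T, p = T), and s ∨ ((r & s) & (p → ¬r)) holds there. Either way s ∨ ((r & s) & (p → ¬r)) holds.

(⟸) Assume the antecedent. If r is true, the antecedent forces (r = T, s = T, p = F) or (r = T, s = T, p = T), and s holds there. If r is false, the antecedent forces (r = F, s = T, p = F) or (r = F, s = T, p = T), and s holds there. Either way s holds.

The biconditional holds.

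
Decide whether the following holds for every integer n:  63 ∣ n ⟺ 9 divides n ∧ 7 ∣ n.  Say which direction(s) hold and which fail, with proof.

(⟹) If 63 ∣ n, write n = 63q. Since 63 = 7·9, n = 9·(7q), so 9 ∣ n; and since 63 = 9·7, n = 7·(9q), so 7 ∣ n.

(⟸) Suppose 9 ∣ n and 7 ∣ n. Any common multiple of 9 and 7 is a multiple of their lcm; here gcd(9, 7) = 1, so lcm(9, 7) = 9·7 = 63, so 63 ∣ n.

Both directions hold; the statement is true.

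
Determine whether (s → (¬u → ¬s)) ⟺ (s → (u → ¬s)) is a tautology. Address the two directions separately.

Neither direction holds.

(→) This fails. Under u = T, s = T, the left side is true but the right side is false.

(←) This fails. Under u = F, s = T, the left side is false but the right side is true.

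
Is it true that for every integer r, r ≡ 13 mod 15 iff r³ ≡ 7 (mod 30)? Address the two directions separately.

(⟸) The residues r modulo 30 with r³ ≡ 7 (mod 30) are exactly {13}, and each is ≡ 13 (mod 15).

(⟹) This fails: take r = 28. Then 28 ≡ 13 (mod 15), but 28³ = 21952 ≡ 22 (mod 30), not 7.

The forward direction fails; the converse holds.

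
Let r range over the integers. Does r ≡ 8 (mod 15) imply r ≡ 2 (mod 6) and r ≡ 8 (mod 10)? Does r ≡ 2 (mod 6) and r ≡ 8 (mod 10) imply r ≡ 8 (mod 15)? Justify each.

(⟹) This fails: r = 23 gives 23 ≡ 8 (mod 15) but 23 ≡ 5 (mod 6), so the conjunction on the right does not hold.

(⟸) Conversely, if r ≡ 2 (mod 6) and r ≡ 8 (mod 10), then by the Chinese remainder theorem r ≡ 8 (mod 30). Since 8 ≡ 8 (mod 15) and 15 ∣ 30, we get r ≡ 8 (mod 15).

Not equivalent: only (⇐) holds.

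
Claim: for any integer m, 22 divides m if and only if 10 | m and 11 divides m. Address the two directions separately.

(⇒) This fails: take m = 22. Certainly 22 ∣ 22, but 10 ∤ 22.

(⇐) Suppose 10 ∣ m and 11 ∣ m. Any common multiple of 10 and 11 is a multiple of their lcm; here gcd(10, 11) = 1, so lcm(10, 11) = 10·11 = 110, so 110 ∣ m. Since 22 ∣ 110, it follows that 22 ∣ m.

Only the converse holds.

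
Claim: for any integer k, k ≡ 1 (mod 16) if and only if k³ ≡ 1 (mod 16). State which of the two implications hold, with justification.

(⇒) Suppose k ≡ 1 (mod 16). Write k = 16j + 1. Then (16j + 1)³ = 4096j³ + 768j² + 48j + 1 = 16(256j³ + 48j² + 3j) + 1, so k³ ≡ 1 (mod 16).

(⇐) Conversely, suppose k³ ≡ 1 (mod 16). The only residue r in {0, …, 15} with r³ ≡ 1 (mod 16) is r = 1, so k ≡ 1 (mod 16).

Both directions hold; the statement is true.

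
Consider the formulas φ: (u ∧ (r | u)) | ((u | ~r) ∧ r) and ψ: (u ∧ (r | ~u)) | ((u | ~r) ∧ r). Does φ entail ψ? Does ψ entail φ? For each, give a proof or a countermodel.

Not equivalent: only (⇐) holds.

(⟹) This fails. Under r = F, u = T, the left side is true but the right side is false.

(⟸) Assume the antecedent. If r is true, the antecedent forces (r = T, u = T), and (u ∧ (r | u)) | ((u | ~r) ∧ r) holds there. If r is false, the antecedent cannot hold. Either way (u ∧ (r | u)) | ((u | ~r) ∧ r) holds.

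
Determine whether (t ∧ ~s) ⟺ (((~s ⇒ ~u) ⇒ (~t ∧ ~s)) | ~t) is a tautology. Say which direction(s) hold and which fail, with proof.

Forward direction. This fails. Under s = F, t = T, u = F, the left side is true but the right side is false.

Converse. This fails. Under s = F, t = F, u = F, the left side is false but the right side is true.

Both directions fail.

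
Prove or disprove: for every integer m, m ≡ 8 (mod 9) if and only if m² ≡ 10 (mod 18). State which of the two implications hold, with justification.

(→) This fails: take m = 17. Then 17 ≡ 8 (mod 9), but 17² = 289 ≡ 1 (mod 18), not 10.

(←) This fails: take m = 10. Then 10² = 100 ≡ 10 (mod 18), yet 10 ≡ 1 (mod 9), not 8.

Neither direction holds.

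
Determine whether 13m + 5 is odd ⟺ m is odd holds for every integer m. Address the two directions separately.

(→) This fails: m = 6 gives 13m + 5 = 83, which is odd, but 6 is even, not odd.

(←) This also fails: m = 3 is odd, but 13m + 5 = 44 is even, not odd.

Neither implication holds.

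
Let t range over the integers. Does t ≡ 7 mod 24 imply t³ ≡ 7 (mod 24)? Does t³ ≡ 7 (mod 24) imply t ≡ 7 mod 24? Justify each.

(⟹) Suppose t ≡ 7 mod 24. Write t = 24j + 7. Then (24j + 7)³ = 13824j³ + 12096j² + 3528j + 343 = 24(576j³ + 504j² + 147j + 14) + 7, so t³ ≡ 7 (mod 24).

(⟸) Conversely, suppose t³ ≡ 7 (mod 24). The only residue r in {0, …, 23} with r³ ≡ 7 (mod 24) is r = 7, so t ≡ 7 (mod 24).

Both directions hold.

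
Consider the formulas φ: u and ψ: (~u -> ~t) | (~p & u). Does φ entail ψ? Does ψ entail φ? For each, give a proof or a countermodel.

(⇒) holds; (⇐) fails.

Forward direction. Assume the antecedent. If u is true, (~u -> ~t) | (~p & u) reduces to true regardless of the other variables. If u is false, the antecedent cannot hold. Either way (~u -> ~t) | (~p & u) holds.

Converse. This fails. Under u = F, p = F, t = F, the left side is false but the right side is true.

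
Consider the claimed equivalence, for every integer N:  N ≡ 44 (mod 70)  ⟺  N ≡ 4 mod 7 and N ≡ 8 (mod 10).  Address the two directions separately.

Forward direction. This fails: N = 44 gives 44 ≡ 44 (mod 70) but 44 ≡ 2 (mod 7), so the conjunction on the right does not hold.

Converse. This fails: N = 18 satisfies both congruences on the right (18 ≡ 4 mod 7 and 18 ≡ 8 mod 10) yet 18 ≡ 18 (mod 70), not 44.

Neither implication holds.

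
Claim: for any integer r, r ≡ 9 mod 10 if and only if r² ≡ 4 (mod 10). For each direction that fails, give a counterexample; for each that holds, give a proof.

Neither implication holds.

(⇒) This fails: take r = 9. Then 9 ≡ 9 (mod 10), but 9² = 81 ≡ 1 (mod 10), not 4.

(⇐) This fails: take r = 2. Then 2² = 4 ≡ 4 (mod 10), yet 2 ≡ 2 (mod 10), not 9.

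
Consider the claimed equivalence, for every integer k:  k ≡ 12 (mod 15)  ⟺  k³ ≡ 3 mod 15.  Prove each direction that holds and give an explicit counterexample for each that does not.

[⇒] Suppose k ≡ 12 (mod 15). Write k = 15j + 12. Then (15j + 12)³ = 3375j³ + 8100j² + 6480j + 1728 = 15(225j³ + 540j² + 432j + 115) + 3, so k³ ≡ 3 (mod 15).

[⇐] Conversely, suppose k³ ≡ 3 (mod 15). The only residue r in {0, …, 14} with r³ ≡ 3 (mod 15) is r = 12, so k ≡ 12 (mod 15).

Both directions hold.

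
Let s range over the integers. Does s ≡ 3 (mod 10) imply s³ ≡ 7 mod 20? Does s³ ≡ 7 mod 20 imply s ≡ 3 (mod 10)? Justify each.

(⇒) fails; (⇐) holds.

(→) This fails: take s = 13. Then 13 ≡ 3 (mod 10), but 13³ = 2197 ≡ 17 (mod 20), not 7.

(←) Conversely, the residues r modulo 20 with r³ ≡ 7 (mod 20) are exactly {3}, and each is ≡ 3 (mod 10).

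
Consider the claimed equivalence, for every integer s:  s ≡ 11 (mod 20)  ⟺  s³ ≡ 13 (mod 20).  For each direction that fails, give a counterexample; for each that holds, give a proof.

(⇒) fails and (⇐) fails.

Forward direction. This fails: take s = 11. Then 11 ≡ 11 (mod 20), but 11³ = 1331 ≡ 11 (mod 20), not 13.

Converse. This fails: take s = 17. Then 17³ = 4913 ≡ 13 (mod 20), yet 17 ≡ 17 (mod 20), not 11.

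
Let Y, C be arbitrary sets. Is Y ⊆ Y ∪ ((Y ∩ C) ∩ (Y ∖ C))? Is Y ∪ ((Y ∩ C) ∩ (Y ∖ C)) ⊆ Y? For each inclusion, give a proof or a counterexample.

Forward inclusion. Let x ∈ Y. Then either x ∈ Y and x ∉ C; or x ∈ Y ∩ C. In each case x ∈ Y ∪ ((Y ∩ C) ∩ (Y ∖ C)), so Y ⊆ Y ∪ ((Y ∩ C) ∩ (Y ∖ C)).

Reverse inclusion. Let x ∈ Y ∪ ((Y ∩ C) ∩ (Y ∖ C)). Then either x ∈ Y and x ∉ C; or x ∈ Y ∩ C. In each case x ∈ Y, so Y ∪ ((Y ∩ C) ∩ (Y ∖ C)) ⊆ Y.

Both inclusions hold.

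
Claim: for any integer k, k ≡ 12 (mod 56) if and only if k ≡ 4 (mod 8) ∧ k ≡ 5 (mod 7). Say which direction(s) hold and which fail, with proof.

Both directions hold.

Forward direction. Suppose k ≡ 12 (mod 56); write k = 56j + 12. Since 8 ∣ 56, reducing mod 8 gives k ≡ 12 ≡ 4 (mod 8); since 7 ∣ 56, reducing mod 7 gives k ≡ 12 ≡ 5 (mod 7).

Converse. If k ≡ 4 (mod 8) and k ≡ 5 (mod 7), then by the Chinese remainder theorem k ≡ 12 (mod 56). This is exactly k ≡ 12 (mod 56).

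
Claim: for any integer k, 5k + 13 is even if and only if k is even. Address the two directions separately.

(→) This fails: k = 1 gives 5k + 13 = 18, which is even, but 1 is odd, not even.

(←) This also fails: k = 0 is even, but 5k + 13 = 13 is odd, not even.

(⇒) fails and (⇐) fails.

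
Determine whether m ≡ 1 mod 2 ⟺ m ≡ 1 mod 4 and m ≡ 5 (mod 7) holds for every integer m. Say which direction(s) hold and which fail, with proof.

(⇒) This fails: m = 1 gives 1 ≡ 1 (mod 2) but 1 ≡ 1 (mod 7), so the conjunction on the right does not hold.

(⇐) Conversely, if m ≡ 1 (mod 4) and m ≡ 5 (mod 7), then by the Chinese remainder theorem m ≡ 5 (mod 28). Since 5 ≡ 1 (mod 2) and 2 ∣ 28, we get m ≡ 1 (mod 2).

Only the converse holds.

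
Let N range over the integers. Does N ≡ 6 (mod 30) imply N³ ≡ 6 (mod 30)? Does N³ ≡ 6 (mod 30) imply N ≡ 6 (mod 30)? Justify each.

(⇒) Suppose N ≡ 6 (mod 30). Write N = 30j + 6. Then (30j + 6)³ = 27000j³ + 16200j² + 3240j + 216 = 30(900j³ + 540j² + 108j + 7) + 6, so N³ ≡ 6 (mod 30).

(⇐) Conversely, suppose N³ ≡ 6 (mod 30). The only residue r in {0, …, 29} with r³ ≡ 6 (mod 30) is r = 6, so N ≡ 6 (mod 30).

Equivalent; both directions hold.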